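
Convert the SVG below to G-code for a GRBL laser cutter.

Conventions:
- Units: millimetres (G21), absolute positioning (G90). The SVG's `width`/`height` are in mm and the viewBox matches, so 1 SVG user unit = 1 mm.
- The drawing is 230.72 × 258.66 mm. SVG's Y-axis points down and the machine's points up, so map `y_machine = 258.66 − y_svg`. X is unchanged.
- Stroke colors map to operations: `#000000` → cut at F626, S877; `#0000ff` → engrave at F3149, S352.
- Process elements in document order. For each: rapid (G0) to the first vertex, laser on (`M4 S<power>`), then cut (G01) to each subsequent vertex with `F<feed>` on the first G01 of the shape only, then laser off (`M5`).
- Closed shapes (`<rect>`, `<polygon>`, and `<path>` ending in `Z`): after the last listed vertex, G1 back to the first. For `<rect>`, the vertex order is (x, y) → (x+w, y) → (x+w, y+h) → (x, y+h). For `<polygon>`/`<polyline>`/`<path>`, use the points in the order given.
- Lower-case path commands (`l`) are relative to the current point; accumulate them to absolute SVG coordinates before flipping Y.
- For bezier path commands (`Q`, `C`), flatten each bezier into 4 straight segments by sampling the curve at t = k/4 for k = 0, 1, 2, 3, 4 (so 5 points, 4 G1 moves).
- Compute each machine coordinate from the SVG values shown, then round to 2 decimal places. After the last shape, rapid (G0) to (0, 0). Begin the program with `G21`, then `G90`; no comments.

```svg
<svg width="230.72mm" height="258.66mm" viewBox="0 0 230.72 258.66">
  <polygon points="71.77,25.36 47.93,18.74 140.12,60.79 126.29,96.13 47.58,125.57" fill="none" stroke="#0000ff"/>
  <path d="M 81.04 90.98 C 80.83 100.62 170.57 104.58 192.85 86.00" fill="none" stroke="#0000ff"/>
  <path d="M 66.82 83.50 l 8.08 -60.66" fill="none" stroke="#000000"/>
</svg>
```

1 u = 1 mm; y_m = 258.66 − y.

[1] `<polygon>` closed polygon, #0000ff→engrave S352 F3149: (71.77,233.30) → (47.93,239.92) → (140.12,197.87) → (126.29,162.53) → (47.58,133.09) → (71.77,233.30) (closed)

[2] `<path>` cubic bezier, #0000ff→engrave S352 F3149: (81.04,167.68) → (95.29,161.78) → (128.51,159.59) → (165.95,162.69) → (192.85,172.66)

[3] `<path>` line segment, #000000→cut S877 F626: (66.82,175.16) → (74.90,235.82)

G21
G90
G0 X71.77 Y233.30
M4 S352
G01 X47.93 Y239.92 F3149
G01 X140.12 Y197.87
G01 X126.29 Y162.53
G01 X47.58 Y133.09
G01 X71.77 Y233.30
M5
G0 X81.04 Y167.68
M4 S352
G01 X95.29 Y161.78 F3149
G01 X128.51 Y159.59
G01 X165.95 Y162.69
G01 X192.85 Y172.66
M5
G0 X66.82 Y175.16
M4 S877
G01 X74.90 Y235.82 F626
M5
G0 X0.00 Y0.00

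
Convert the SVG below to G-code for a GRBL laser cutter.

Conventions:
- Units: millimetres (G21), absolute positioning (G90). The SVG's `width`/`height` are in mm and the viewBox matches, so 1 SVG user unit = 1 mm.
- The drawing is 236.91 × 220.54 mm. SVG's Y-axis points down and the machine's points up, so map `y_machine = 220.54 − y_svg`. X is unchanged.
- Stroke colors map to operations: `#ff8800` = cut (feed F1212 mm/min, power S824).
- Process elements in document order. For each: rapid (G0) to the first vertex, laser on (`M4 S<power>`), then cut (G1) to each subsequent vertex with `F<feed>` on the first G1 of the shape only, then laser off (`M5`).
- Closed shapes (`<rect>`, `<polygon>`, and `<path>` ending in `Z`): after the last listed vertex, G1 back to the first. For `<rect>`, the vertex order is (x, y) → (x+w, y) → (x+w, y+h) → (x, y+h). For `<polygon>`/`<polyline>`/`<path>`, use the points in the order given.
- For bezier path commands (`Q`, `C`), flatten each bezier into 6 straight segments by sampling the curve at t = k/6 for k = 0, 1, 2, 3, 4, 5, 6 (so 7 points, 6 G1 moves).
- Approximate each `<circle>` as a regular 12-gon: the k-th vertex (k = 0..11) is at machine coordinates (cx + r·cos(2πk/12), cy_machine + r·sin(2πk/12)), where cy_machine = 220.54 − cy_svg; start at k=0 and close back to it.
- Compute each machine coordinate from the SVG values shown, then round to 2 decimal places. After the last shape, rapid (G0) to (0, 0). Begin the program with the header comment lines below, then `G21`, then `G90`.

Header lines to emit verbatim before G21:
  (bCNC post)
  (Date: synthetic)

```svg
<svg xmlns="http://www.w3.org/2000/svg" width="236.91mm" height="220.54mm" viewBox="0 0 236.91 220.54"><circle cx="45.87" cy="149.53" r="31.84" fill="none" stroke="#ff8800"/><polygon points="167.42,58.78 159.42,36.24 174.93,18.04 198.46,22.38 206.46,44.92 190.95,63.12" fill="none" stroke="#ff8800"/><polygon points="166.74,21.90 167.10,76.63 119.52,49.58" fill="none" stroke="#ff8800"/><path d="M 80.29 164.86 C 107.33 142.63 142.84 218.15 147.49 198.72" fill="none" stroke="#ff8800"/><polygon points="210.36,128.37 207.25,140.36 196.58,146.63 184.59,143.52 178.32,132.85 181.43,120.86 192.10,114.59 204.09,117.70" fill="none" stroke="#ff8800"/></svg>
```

viewBox `0 0 236.91 220.54` with mm width/height → 1 unit = 1 mm. Flip: y_m = 220.54 − y_svg.

**Shape 1** — `<circle>` circle, stroke `#ff8800` → cut (S824, F1212). Machine vertices: (77.71,71.01) → (73.44,86.93) → (61.79,98.58) → (45.87,102.85) → (29.95,98.58) → (18.30,86.93) → (14.03,71.01) → (18.30,55.09) → (29.95,43.44) → (45.87,39.17) → (61.79,43.44) → (73.44,55.09) → (77.71,71.01). Closed: final G1 returns to the first vertex.

**Shape 2** — `<polygon>` regular polygon, stroke `#ff8800` → cut (S824, F1212). Machine vertices: (167.42,161.76) → (159.42,184.30) → (174.93,202.50) → (198.46,198.16) → (206.46,175.62) → (190.95,157.42) → (167.42,161.76). Closed: final G1 returns to the first vertex.

**Shape 3** — `<polygon>` regular polygon, stroke `#ff8800` → cut (S824, F1212). Machine vertices: (166.74,198.64) → (167.10,143.91) → (119.52,170.96) → (166.74,198.64). Closed: final G1 returns to the first vertex.

**Shape 4** — `<path>` cubic bezier, stroke `#ff8800` → cut (S824, F1212). Control points (SVG): P0=(80.29,164.86), P1=(107.33,142.63), P2=(142.84,218.15), P3=(147.49,198.72); sampled at t=k/6. Machine vertices: (80.29,55.68) → (94.33,59.54) → (108.70,52.46) → (122.29,39.80) → (134.01,26.90) → (142.78,19.13) → (147.49,21.82). Open path.

**Shape 5** — `<polygon>` regular polygon, stroke `#ff8800` → cut (S824, F1212). Machine vertices: (210.36,92.17) → (207.25,80.18) → (196.58,73.91) → (184.59,77.02) → (178.32,87.69) → (181.43,99.68) → (192.10,105.95) → (204.09,102.84) → (210.36,92.17). Closed: final G1 returns to the first vertex.

(bCNC post)
(Date: synthetic)
G21
G90
G0 X77.71 Y71.01
M4 S824
G1 X73.44 Y86.93 F1212
G1 X61.79 Y98.58
G1 X45.87 Y102.85
G1 X29.95 Y98.58
G1 X18.30 Y86.93
G1 X14.03 Y71.01
G1 X18.30 Y55.09
G1 X29.95 Y43.44
G1 X45.87 Y39.17
G1 X61.79 Y43.44
G1 X73.44 Y55.09
G1 X77.71 Y71.01
M5
G0 X167.42 Y161.76
M4 S824
G1 X159.42 Y184.30 F1212
G1 X174.93 Y202.50
G1 X198.46 Y198.16
G1 X206.46 Y175.62
G1 X190.95 Y157.42
G1 X167.42 Y161.76
M5
G0 X166.74 Y198.64
M4 S824
G1 X167.10 Y143.91 F1212
G1 X119.52 Y170.96
G1 X166.74 Y198.64
M5
G0 X80.29 Y55.68
M4 S824
G1 X94.33 Y59.54 F1212
G1 X108.70 Y52.46
G1 X122.29 Y39.80
G1 X134.01 Y26.90
G1 X142.78 Y19.13
G1 X147.49 Y21.82
M5
G0 X210.36 Y92.17
M4 S824
G1 X207.25 Y80.18 F1212
G1 X196.58 Y73.91
G1 X184.59 Y77.02
G1 X178.32 Y87.69
G1 X181.43 Y99.68
G1 X192.10 Y105.95
G1 X204.09 Y102.84
G1 X210.36 Y92.17
M5
G0 X0.00 Y0.00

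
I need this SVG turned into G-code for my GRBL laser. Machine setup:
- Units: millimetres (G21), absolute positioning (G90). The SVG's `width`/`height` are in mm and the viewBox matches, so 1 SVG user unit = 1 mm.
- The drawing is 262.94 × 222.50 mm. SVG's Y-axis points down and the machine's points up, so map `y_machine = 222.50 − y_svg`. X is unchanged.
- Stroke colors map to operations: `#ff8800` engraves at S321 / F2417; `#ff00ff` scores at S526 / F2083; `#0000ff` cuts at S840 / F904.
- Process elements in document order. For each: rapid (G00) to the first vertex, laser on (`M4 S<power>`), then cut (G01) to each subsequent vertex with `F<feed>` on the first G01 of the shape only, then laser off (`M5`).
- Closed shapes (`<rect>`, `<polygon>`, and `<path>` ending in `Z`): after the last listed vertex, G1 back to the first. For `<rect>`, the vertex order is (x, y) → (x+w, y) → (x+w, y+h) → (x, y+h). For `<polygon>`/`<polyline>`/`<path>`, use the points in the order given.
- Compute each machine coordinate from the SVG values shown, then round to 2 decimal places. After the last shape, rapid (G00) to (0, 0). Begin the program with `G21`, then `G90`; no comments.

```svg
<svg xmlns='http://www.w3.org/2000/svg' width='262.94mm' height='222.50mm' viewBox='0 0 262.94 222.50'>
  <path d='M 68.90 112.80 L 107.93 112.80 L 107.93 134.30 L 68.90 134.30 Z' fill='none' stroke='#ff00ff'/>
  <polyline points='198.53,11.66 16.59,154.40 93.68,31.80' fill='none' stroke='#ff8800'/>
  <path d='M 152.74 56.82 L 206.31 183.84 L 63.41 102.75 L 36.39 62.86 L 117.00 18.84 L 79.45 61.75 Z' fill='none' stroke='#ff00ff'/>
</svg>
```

viewBox `0 0 262.94 222.50` with mm width/height → 1 unit = 1 mm. Flip: y_m = 222.50 − y_svg.

**Shape 1** — `<path>` rectangle, stroke `#ff00ff` → score (S526, F2083). Machine vertices: (68.90,109.70) → (107.93,109.70) → (107.93,88.20) → (68.90,88.20) → (68.90,109.70). Closed: final G1 returns to the first vertex.

**Shape 2** — `<polyline>` open polyline, stroke `#ff8800` → engrave (S321, F2417). Machine vertices: (198.53,210.84) → (16.59,68.10) → (93.68,190.70). Open path.

**Shape 3** — `<path>` closed polygon, stroke `#ff00ff` → score (S526, F2083). Machine vertices: (152.74,165.68) → (206.31,38.66) → (63.41,119.75) → (36.39,159.64) → (117.00,203.66) → (79.45,160.75) → (152.74,165.68). Closed: final G1 returns to the first vertex.

G21
G90
G00 X68.90 Y109.70
M4 S526
G01 X107.93 Y109.70 F2083
G01 X107.93 Y88.20
G01 X68.90 Y88.20
G01 X68.90 Y109.70
M5
G00 X198.53 Y210.84
M4 S321
G01 X16.59 Y68.10 F2417
G01 X93.68 Y190.70
M5
G00 X152.74 Y165.68
M4 S526
G01 X206.31 Y38.66 F2083
G01 X63.41 Y119.75
G01 X36.39 Y159.64
G01 X117.00 Y203.66
G01 X79.45 Y160.75
G01 X152.74 Y165.68
M5
G00 X0.00 Y0.00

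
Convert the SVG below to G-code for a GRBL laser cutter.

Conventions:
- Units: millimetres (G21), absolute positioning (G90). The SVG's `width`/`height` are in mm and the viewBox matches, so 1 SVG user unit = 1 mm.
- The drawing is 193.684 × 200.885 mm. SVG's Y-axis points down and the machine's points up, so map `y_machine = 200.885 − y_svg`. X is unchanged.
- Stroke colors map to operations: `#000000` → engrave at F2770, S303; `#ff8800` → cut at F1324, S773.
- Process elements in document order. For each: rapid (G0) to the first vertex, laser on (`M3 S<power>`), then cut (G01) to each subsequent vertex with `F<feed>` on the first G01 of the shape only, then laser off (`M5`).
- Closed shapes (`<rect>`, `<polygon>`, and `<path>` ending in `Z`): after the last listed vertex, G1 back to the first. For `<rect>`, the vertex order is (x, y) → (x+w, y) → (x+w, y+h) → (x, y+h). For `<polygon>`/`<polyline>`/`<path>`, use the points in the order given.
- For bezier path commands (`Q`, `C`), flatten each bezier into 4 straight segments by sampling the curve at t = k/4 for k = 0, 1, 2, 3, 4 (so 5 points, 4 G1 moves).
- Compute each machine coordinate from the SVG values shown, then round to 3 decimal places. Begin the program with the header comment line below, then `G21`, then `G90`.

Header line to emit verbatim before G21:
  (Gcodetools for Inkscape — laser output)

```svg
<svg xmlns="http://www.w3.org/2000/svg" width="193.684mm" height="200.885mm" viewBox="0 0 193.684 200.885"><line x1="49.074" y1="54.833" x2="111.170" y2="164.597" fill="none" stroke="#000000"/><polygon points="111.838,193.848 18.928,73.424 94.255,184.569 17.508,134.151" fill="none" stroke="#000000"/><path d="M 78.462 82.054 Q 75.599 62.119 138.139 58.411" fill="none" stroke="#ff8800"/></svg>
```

viewBox `0 0 193.684 200.885` with mm width/height → 1 unit = 1 mm. Flip: y_m = 200.885 − y_svg.

**Shape 1** — `<line>` line segment, stroke `#000000` → engrave (S303, F2770). Machine vertices: (49.074,146.052) → (111.170,36.288). Open path.

**Shape 2** — `<polygon>` closed polygon, stroke `#000000` → engrave (S303, F2770). Machine vertices: (111.838,7.037) → (18.928,127.461) → (94.255,16.316) → (17.508,66.734) → (111.838,7.037). Closed: final G1 returns to the first vertex.

**Shape 3** — `<path>` quadratic bezier, stroke `#ff8800` → cut (S773, F1324). Control points (SVG): P0=(78.462,82.054), P1=(75.599,62.119), P2=(138.139,58.411); sampled at t=k/4. Machine vertices: (78.462,118.831) → (81.118,127.784) → (91.950,134.709) → (110.957,139.606) → (138.139,142.474). Open path.

(Gcodetools for Inkscape — laser output)
G21
G90
G0 X49.074 Y146.052
M3 S303
G01 X111.170 Y36.288 F2770
M5
G0 X111.838 Y7.037
M3 S303
G01 X18.928 Y127.461 F2770
G01 X94.255 Y16.316
G01 X17.508 Y66.734
G01 X111.838 Y7.037
M5
G0 X78.462 Y118.831
M3 S773
G01 X81.118 Y127.784 F1324
G01 X91.950 Y134.709
G01 X110.957 Y139.606
G01 X138.139 Y142.474
M5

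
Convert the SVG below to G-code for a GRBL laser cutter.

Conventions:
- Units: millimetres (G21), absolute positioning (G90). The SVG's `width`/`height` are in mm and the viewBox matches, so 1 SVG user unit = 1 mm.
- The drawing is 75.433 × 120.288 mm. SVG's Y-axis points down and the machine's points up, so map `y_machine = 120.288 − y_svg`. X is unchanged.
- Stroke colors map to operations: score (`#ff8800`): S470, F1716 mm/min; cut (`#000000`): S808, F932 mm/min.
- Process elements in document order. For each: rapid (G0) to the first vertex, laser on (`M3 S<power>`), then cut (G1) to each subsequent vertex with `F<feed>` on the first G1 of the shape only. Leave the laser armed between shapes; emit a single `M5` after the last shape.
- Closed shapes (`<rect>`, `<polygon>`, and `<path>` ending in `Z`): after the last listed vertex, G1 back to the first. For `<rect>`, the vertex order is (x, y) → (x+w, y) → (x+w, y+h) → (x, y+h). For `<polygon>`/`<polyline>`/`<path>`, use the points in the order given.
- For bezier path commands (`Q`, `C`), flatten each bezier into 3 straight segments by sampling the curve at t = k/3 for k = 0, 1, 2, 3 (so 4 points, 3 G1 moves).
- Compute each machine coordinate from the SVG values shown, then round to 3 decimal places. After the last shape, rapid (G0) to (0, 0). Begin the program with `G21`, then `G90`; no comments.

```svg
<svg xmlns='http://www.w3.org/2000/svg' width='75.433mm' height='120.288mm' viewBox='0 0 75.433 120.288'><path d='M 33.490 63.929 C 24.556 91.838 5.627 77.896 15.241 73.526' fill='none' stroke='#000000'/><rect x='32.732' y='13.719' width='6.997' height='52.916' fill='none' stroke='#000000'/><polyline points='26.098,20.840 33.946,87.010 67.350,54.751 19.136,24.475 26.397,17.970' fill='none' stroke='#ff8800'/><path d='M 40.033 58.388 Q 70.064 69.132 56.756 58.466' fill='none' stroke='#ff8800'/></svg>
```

G21
G90
G0 X33.490 Y56.359
M3 S808
G1 X22.652 Y40.496 F932
G1 X13.714 Y41.106
G1 X15.241 Y46.762
G0 X32.732 Y106.569
M3 S808
G1 X39.729 Y106.569 F932
G1 X39.729 Y53.653
G1 X32.732 Y53.653
G1 X32.732 Y106.569
G0 X26.098 Y99.448
M3 S470
G1 X33.946 Y33.278 F1716
G1 X67.350 Y65.537
G1 X19.136 Y95.813
G1 X26.397 Y102.318
G0 X40.033 Y61.900
M3 S470
G1 X55.238 Y57.116 F1716
G1 X60.813 Y57.090
G1 X56.756 Y61.822
M5
G0 X0.000 Y0.000

Since the viewBox matches the mm dimensions, user units are millimetres directly. The only transform is the Y-flip y_m = 120.288 − y_svg.

Shape 1 is a cubic bezier drawn with `<path>`. Its stroke #000000 means cut at S808, F932. After flipping Y the toolpath is (33.490,56.359) → (22.652,40.496) → (13.714,41.106) → (15.241,46.762).

Shape 2 is a rectangle drawn with `<rect>`. Its stroke #000000 means cut at S808, F932. After flipping Y the toolpath is (32.732,106.569) → (39.729,106.569) → (39.729,53.653) → (32.732,53.653) → (32.732,106.569), returning to the start.

Shape 3 is a open polyline drawn with `<polyline>`. Its stroke #ff8800 means score at S470, F1716. After flipping Y the toolpath is (26.098,99.448) → (33.946,33.278) → (67.350,65.537) → (19.136,95.813) → (26.397,102.318).

Shape 4 is a quadratic bezier drawn with `<path>`. Its stroke #ff8800 means score at S470, F1716. After flipping Y the toolpath is (40.033,61.900) → (55.238,57.116) → (60.813,57.090) → (56.756,61.822).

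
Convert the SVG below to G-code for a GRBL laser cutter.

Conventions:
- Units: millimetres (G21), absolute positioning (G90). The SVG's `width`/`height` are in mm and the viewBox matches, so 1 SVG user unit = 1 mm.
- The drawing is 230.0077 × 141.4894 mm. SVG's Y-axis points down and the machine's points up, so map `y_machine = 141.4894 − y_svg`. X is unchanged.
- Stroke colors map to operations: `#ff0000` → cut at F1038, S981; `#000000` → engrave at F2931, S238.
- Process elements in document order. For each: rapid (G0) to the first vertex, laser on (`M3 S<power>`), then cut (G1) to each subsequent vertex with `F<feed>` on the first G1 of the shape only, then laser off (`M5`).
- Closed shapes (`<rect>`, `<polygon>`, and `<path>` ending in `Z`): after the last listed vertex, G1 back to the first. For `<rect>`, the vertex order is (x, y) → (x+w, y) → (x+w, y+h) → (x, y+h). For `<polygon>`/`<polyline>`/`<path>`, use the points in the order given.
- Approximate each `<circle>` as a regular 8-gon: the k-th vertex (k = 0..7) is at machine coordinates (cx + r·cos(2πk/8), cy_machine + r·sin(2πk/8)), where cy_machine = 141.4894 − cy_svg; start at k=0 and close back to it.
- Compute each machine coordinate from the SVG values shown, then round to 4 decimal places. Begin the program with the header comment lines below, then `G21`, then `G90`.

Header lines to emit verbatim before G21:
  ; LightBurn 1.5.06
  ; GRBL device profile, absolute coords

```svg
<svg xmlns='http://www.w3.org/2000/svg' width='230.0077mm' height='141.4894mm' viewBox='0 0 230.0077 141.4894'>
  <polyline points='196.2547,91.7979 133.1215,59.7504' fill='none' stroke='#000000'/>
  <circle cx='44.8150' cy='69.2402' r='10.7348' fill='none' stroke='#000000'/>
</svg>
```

; LightBurn 1.5.06
; GRBL device profile, absolute coords
G21
G90
G0 X196.2547 Y49.6915
M3 S238
G1 X133.1215 Y81.7390 F2931
M5
G0 X55.5498 Y72.2492
M3 S238
G1 X52.4056 Y79.8398 F2931
G1 X44.8150 Y82.9840
G1 X37.2244 Y79.8398
G1 X34.0802 Y72.2492
G1 X37.2244 Y64.6586
G1 X44.8150 Y61.5144
G1 X52.4056 Y64.6586
G1 X55.5498 Y72.2492
M5

1 u = 1 mm; y_m = 141.4894 − y.

[1] `<polyline>` line segment, #000000→engrave S238 F2931: (196.2547,49.6915) → (133.1215,81.7390)

[2] `<circle>` circle, #000000→engrave S238 F2931: (55.5498,72.2492) → (52.4056,79.8398) → (44.8150,82.9840) → (37.2244,79.8398) → (34.0802,72.2492) → (37.2244,64.6586) → (44.8150,61.5144) → (52.4056,64.6586) → (55.5498,72.2492) (closed)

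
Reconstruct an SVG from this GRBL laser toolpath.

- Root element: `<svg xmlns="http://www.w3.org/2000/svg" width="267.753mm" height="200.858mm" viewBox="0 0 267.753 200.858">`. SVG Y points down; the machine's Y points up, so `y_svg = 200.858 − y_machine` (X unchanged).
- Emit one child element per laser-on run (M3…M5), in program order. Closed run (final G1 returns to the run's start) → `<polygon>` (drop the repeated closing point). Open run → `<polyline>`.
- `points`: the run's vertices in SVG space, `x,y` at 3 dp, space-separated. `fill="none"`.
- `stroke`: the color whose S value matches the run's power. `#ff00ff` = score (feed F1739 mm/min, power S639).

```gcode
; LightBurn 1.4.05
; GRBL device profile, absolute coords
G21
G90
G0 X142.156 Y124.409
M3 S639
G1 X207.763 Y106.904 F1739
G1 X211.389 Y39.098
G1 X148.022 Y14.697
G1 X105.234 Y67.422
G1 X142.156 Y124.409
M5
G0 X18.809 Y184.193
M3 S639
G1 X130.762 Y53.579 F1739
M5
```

Each laser-on run becomes one SVG element. Flip Y back into SVG space with y_svg = 200.858 − y_machine. Every run uses S639, so all elements get stroke `#ff00ff` (score).

Run 1: The run returns to its start, so emit a `<polygon>` with points (Y-flipped): 142.156,76.449 207.763,93.954 211.389,161.760 148.022,186.161 105.234,133.436.

Run 2: The run is open, so emit a `<polyline>` with points (Y-flipped): 18.809,16.665 130.762,147.279.

<svg xmlns="http://www.w3.org/2000/svg" width="267.753mm" height="200.858mm" viewBox="0 0 267.753 200.858">
  <polygon points="142.156,76.449 207.763,93.954 211.389,161.760 148.022,186.161 105.234,133.436" fill="none" stroke="#ff00ff"/>
  <polyline points="18.809,16.665 130.762,147.279" fill="none" stroke="#ff00ff"/>
</svg>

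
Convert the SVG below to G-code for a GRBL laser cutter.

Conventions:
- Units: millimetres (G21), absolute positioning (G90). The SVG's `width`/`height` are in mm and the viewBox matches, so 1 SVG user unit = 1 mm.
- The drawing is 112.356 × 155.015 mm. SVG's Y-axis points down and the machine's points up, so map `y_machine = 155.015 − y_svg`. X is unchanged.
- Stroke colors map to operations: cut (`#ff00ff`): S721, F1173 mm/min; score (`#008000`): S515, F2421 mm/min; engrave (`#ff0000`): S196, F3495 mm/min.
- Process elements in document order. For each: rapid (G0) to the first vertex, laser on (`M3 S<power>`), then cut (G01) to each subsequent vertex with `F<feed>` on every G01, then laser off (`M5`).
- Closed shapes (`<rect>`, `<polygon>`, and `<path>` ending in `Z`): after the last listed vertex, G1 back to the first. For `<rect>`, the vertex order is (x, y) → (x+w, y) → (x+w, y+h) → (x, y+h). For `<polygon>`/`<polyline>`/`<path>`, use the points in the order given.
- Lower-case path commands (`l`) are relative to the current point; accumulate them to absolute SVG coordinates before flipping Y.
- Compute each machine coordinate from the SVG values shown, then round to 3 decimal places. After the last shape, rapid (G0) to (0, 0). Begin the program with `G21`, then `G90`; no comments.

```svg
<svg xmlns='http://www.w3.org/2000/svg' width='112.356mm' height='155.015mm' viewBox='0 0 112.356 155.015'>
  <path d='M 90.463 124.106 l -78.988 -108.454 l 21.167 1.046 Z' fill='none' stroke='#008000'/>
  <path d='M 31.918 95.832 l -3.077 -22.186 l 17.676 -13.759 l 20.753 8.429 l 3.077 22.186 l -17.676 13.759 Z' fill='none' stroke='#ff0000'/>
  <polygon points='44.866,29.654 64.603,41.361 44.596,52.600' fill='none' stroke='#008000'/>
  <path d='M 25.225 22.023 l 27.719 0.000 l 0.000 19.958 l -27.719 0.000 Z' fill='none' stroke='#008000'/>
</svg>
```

Since the viewBox matches the mm dimensions, user units are millimetres directly. The only transform is the Y-flip y_m = 155.015 − y_svg.

Shape 1 is a closed polygon drawn with `<path>`. Its stroke #008000 means score at S515, F2421. After flipping Y the toolpath is (90.463,30.909) → (11.475,139.363) → (32.642,138.317) → (90.463,30.909), returning to the start.

Shape 2 is a regular polygon drawn with `<path>`. Its stroke #ff0000 means engrave at S196, F3495. After flipping Y the toolpath is (31.918,59.183) → (28.841,81.369) → (46.517,95.128) → (67.270,86.699) → (70.347,64.513) → (52.671,50.754) → (31.918,59.183), returning to the start.

Shape 3 is a regular polygon drawn with `<polygon>`. Its stroke #008000 means score at S515, F2421. After flipping Y the toolpath is (44.866,125.361) → (64.603,113.654) → (44.596,102.415) → (44.866,125.361), returning to the start.

Shape 4 is a rectangle drawn with `<path>`. Its stroke #008000 means score at S515, F2421. After flipping Y the toolpath is (25.225,132.992) → (52.944,132.992) → (52.944,113.034) → (25.225,113.034) → (25.225,132.992), returning to the start.

G21
G90
G0 X90.463 Y30.909
M3 S515
G01 X11.475 Y139.363 F2421
G01 X32.642 Y138.317 F2421
G01 X90.463 Y30.909 F2421
M5
G0 X31.918 Y59.183
M3 S196
G01 X28.841 Y81.369 F3495
G01 X46.517 Y95.128 F3495
G01 X67.270 Y86.699 F3495
G01 X70.347 Y64.513 F3495
G01 X52.671 Y50.754 F3495
G01 X31.918 Y59.183 F3495
M5
G0 X44.866 Y125.361
M3 S515
G01 X64.603 Y113.654 F2421
G01 X44.596 Y102.415 F2421
G01 X44.866 Y125.361 F2421
M5
G0 X25.225 Y132.992
M3 S515
G01 X52.944 Y132.992 F2421
G01 X52.944 Y113.034 F2421
G01 X25.225 Y113.034 F2421
G01 X25.225 Y132.992 F2421
M5
G0 X0.000 Y0.000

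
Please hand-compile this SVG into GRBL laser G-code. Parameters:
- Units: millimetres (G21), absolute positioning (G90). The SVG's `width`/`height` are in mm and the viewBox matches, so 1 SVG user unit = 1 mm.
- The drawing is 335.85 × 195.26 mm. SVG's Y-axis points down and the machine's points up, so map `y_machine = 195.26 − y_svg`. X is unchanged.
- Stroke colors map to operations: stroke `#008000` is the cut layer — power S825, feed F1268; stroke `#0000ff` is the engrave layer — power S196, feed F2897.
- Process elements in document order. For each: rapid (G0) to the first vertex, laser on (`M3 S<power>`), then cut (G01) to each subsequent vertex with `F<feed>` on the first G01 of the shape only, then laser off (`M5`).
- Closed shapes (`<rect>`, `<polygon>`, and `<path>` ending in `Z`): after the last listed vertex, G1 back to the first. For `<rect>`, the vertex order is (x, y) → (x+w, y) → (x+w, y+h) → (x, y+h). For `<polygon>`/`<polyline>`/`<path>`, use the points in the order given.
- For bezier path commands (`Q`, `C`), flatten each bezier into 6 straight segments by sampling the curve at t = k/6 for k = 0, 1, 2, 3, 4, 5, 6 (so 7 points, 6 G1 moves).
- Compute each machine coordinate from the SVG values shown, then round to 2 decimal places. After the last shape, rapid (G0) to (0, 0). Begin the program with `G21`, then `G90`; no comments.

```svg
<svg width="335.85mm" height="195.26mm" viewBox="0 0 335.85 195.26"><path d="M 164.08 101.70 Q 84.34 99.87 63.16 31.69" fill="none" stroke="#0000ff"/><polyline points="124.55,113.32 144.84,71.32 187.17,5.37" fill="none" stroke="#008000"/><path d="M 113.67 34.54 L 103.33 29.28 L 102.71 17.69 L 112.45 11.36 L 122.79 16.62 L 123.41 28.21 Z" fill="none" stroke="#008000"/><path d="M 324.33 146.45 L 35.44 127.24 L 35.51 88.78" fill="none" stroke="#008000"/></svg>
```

Since the viewBox matches the mm dimensions, user units are millimetres directly. The only transform is the Y-flip y_m = 195.26 − y_svg.

Shape 1 is a quadratic bezier drawn with `<path>`. Its stroke #0000ff means engrave at S196, F2897. After flipping Y the toolpath is (164.08,93.56) → (139.13,96.01) → (117.43,102.15) → (98.98,111.98) → (83.79,125.49) → (71.85,142.69) → (63.16,163.57).

Shape 2 is a open polyline drawn with `<polyline>`. Its stroke #008000 means cut at S825, F1268. After flipping Y the toolpath is (124.55,81.94) → (144.84,123.94) → (187.17,189.89).

Shape 3 is a regular polygon drawn with `<path>`. Its stroke #008000 means cut at S825, F1268. After flipping Y the toolpath is (113.67,160.72) → (103.33,165.98) → (102.71,177.57) → (112.45,183.90) → (122.79,178.64) → (123.41,167.05) → (113.67,160.72), returning to the start.

Shape 4 is a open polyline drawn with `<path>`. Its stroke #008000 means cut at S825, F1268. After flipping Y the toolpath is (324.33,48.81) → (35.44,68.02) → (35.51,106.48).

G21
G90
G0 X164.08 Y93.56
M3 S196
G01 X139.13 Y96.01 F2897
G01 X117.43 Y102.15
G01 X98.98 Y111.98
G01 X83.79 Y125.49
G01 X71.85 Y142.69
G01 X63.16 Y163.57
M5
G0 X124.55 Y81.94
M3 S825
G01 X144.84 Y123.94 F1268
G01 X187.17 Y189.89
M5
G0 X113.67 Y160.72
M3 S825
G01 X103.33 Y165.98 F1268
G01 X102.71 Y177.57
G01 X112.45 Y183.90
G01 X122.79 Y178.64
G01 X123.41 Y167.05
G01 X113.67 Y160.72
M5
G0 X324.33 Y48.81
M3 S825
G01 X35.44 Y68.02 F1268
G01 X35.51 Y106.48
M5
G0 X0.00 Y0.00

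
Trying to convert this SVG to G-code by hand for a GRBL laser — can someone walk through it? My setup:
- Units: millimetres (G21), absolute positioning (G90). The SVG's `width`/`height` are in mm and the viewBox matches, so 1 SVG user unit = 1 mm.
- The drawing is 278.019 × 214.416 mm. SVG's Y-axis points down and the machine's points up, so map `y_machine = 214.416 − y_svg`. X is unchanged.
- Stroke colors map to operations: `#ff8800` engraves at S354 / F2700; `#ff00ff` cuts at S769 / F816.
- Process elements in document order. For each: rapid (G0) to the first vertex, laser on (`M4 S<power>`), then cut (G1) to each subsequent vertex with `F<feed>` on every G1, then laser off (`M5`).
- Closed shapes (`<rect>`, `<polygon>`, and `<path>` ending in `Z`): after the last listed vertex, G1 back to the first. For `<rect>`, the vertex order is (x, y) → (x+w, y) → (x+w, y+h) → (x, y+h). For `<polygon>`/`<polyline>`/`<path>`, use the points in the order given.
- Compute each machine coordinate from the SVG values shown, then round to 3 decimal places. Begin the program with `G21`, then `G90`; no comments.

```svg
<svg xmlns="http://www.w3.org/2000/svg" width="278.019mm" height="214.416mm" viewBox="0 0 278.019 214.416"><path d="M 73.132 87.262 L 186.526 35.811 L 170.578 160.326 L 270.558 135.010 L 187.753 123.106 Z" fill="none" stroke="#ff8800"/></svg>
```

Since the viewBox matches the mm dimensions, user units are millimetres directly. The only transform is the Y-flip y_m = 214.416 − y_svg.

Shape 1 is a closed polygon drawn with `<path>`. Its stroke #ff8800 means engrave at S354, F2700. After flipping Y the toolpath is (73.132,127.154) → (186.526,178.605) → (170.578,54.090) → (270.558,79.406) → (187.753,91.310) → (73.132,127.154), returning to the start.

G21
G90
G0 X73.132 Y127.154
M4 S354
G1 X186.526 Y178.605 F2700
G1 X170.578 Y54.090 F2700
G1 X270.558 Y79.406 F2700
G1 X187.753 Y91.310 F2700
G1 X73.132 Y127.154 F2700
M5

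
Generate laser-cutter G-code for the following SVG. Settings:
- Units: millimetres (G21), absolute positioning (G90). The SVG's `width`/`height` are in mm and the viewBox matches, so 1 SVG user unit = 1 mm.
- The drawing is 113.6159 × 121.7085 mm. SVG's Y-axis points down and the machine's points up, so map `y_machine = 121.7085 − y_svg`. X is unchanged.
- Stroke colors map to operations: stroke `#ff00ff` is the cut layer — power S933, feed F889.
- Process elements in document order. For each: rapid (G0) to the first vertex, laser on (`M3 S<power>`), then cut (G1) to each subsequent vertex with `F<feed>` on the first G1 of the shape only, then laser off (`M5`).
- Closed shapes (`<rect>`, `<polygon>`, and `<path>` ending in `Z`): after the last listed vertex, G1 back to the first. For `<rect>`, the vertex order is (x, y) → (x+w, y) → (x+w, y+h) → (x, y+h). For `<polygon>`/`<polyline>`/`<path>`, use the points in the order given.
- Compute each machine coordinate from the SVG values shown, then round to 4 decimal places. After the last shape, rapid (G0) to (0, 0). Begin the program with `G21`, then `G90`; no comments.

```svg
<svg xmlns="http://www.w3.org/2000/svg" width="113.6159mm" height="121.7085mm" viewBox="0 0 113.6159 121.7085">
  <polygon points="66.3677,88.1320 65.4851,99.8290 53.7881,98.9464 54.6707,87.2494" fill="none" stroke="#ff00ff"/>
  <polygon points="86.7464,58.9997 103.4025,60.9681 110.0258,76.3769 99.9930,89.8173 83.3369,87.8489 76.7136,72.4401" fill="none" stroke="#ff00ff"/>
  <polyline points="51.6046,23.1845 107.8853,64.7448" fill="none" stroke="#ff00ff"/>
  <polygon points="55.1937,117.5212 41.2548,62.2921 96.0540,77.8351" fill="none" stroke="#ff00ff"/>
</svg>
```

G21
G90
G0 X66.3677 Y33.5765
M3 S933
G1 X65.4851 Y21.8795 F889
G1 X53.7881 Y22.7621
G1 X54.6707 Y34.4591
G1 X66.3677 Y33.5765
M5
G0 X86.7464 Y62.7088
M3 S933
G1 X103.4025 Y60.7404 F889
G1 X110.0258 Y45.3316
G1 X99.9930 Y31.8912
G1 X83.3369 Y33.8596
G1 X76.7136 Y49.2684
G1 X86.7464 Y62.7088
M5
G0 X51.6046 Y98.5240
M3 S933
G1 X107.8853 Y56.9637 F889
M5
G0 X55.1937 Y4.1873
M3 S933
G1 X41.2548 Y59.4164 F889
G1 X96.0540 Y43.8734
G1 X55.1937 Y4.1873
M5
G0 X0.0000 Y0.0000

Since the viewBox matches the mm dimensions, user units are millimetres directly. The only transform is the Y-flip y_m = 121.7085 − y_svg.

Shape 1 is a regular polygon drawn with `<polygon>`. Its stroke #ff00ff means cut at S933, F889. After flipping Y the toolpath is (66.3677,33.5765) → (65.4851,21.8795) → (53.7881,22.7621) → (54.6707,34.4591) → (66.3677,33.5765), returning to the start.

Shape 2 is a regular polygon drawn with `<polygon>`. Its stroke #ff00ff means cut at S933, F889. After flipping Y the toolpath is (86.7464,62.7088) → (103.4025,60.7404) → (110.0258,45.3316) → (99.9930,31.8912) → (83.3369,33.8596) → (76.7136,49.2684) → (86.7464,62.7088), returning to the start.

Shape 3 is a line segment drawn with `<polyline>`. Its stroke #ff00ff means cut at S933, F889. After flipping Y the toolpath is (51.6046,98.5240) → (107.8853,56.9637).

Shape 4 is a regular polygon drawn with `<polygon>`. Its stroke #ff00ff means cut at S933, F889. After flipping Y the toolpath is (55.1937,4.1873) → (41.2548,59.4164) → (96.0540,43.8734) → (55.1937,4.1873), returning to the start.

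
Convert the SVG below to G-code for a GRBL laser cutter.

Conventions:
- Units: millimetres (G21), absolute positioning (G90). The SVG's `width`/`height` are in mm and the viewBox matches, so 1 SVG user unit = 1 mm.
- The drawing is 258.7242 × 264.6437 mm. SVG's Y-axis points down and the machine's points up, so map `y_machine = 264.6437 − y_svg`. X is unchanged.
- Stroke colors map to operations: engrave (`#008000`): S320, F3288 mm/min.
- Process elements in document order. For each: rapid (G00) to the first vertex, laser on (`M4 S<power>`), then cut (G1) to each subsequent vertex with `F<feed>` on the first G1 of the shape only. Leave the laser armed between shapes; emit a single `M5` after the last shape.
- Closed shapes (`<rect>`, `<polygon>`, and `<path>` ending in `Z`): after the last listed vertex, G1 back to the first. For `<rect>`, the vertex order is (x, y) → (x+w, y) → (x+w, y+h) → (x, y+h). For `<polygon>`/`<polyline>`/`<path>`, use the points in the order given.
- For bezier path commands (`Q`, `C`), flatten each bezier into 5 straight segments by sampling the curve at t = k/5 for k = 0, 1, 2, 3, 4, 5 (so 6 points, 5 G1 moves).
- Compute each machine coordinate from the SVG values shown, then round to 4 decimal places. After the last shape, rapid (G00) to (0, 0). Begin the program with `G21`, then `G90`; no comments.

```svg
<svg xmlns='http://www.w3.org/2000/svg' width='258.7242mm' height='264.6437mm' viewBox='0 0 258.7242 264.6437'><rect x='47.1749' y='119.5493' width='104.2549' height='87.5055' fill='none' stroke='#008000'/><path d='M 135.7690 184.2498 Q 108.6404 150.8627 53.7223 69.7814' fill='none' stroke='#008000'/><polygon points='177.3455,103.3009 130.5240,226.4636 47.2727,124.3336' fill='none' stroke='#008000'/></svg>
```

viewBox `0 0 258.7242 264.6437` with mm width/height → 1 unit = 1 mm. Flip: y_m = 264.6437 − y_svg.

**Shape 1** — `<rect>` rectangle, stroke `#008000` → engrave (S320, F3288). Machine vertices: (47.1749,145.0944) → (151.4298,145.0944) → (151.4298,57.5889) → (47.1749,57.5889) → (47.1749,145.0944). Closed: final G1 returns to the first vertex.

**Shape 2** — `<path>` quadratic bezier, stroke `#008000` → engrave (S320, F3288). Control points (SVG): P0=(135.7690,184.2498), P1=(108.6404,150.8627), P2=(53.7223,69.7814); sampled at t=k/5. Machine vertices: (135.7690,80.3939) → (123.8060,95.6565) → (109.6198,114.7347) → (93.2105,137.6283) → (74.5780,164.3375) → (53.7223,194.8623). Open path.

**Shape 3** — `<polygon>` regular polygon, stroke `#008000` → engrave (S320, F3288). Machine vertices: (177.3455,161.3428) → (130.5240,38.1801) → (47.2727,140.3101) → (177.3455,161.3428). Closed: final G1 returns to the first vertex.

G21
G90
G00 X47.1749 Y145.0944
M4 S320
G1 X151.4298 Y145.0944 F3288
G1 X151.4298 Y57.5889
G1 X47.1749 Y57.5889
G1 X47.1749 Y145.0944
G00 X135.7690 Y80.3939
M4 S320
G1 X123.8060 Y95.6565 F3288
G1 X109.6198 Y114.7347
G1 X93.2105 Y137.6283
G1 X74.5780 Y164.3375
G1 X53.7223 Y194.8623
G00 X177.3455 Y161.3428
M4 S320
G1 X130.5240 Y38.1801 F3288
G1 X47.2727 Y140.3101
G1 X177.3455 Y161.3428
M5
G00 X0.0000 Y0.0000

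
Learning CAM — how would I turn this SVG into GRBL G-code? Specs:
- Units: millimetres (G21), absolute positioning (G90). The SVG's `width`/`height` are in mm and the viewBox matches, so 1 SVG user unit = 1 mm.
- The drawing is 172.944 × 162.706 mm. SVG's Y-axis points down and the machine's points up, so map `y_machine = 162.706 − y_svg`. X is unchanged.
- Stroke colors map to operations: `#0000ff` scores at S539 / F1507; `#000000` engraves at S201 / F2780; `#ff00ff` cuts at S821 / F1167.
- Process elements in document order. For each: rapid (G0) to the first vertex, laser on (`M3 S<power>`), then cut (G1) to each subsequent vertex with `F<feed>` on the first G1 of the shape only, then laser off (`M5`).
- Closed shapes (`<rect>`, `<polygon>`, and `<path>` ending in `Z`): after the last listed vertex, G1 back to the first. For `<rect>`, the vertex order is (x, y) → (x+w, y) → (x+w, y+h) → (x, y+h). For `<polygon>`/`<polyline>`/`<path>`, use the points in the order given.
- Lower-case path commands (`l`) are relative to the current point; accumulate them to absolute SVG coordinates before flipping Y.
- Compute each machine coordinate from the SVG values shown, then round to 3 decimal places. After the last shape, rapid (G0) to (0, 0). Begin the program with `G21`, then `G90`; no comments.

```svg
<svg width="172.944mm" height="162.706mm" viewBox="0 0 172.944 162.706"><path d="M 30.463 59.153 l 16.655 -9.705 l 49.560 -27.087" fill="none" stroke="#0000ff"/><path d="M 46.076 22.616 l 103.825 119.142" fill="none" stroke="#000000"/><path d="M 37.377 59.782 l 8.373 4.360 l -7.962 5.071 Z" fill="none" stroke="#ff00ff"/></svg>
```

G21
G90
G0 X30.463 Y103.553
M3 S539
G1 X47.118 Y113.258 F1507
G1 X96.678 Y140.345
M5
G0 X46.076 Y140.090
M3 S201
G1 X149.901 Y20.948 F2780
M5
G0 X37.377 Y102.924
M3 S821
G1 X45.750 Y98.564 F1167
G1 X37.788 Y93.493
G1 X37.377 Y102.924
M5
G0 X0.000 Y0.000

viewBox `0 0 172.944 162.706` with mm width/height → 1 unit = 1 mm. Flip: y_m = 162.706 − y_svg.

**Shape 1** — `<path>` open polyline, stroke `#0000ff` → score (S539, F1507). Machine vertices: (30.463,103.553) → (47.118,113.258) → (96.678,140.345). Open path.

**Shape 2** — `<path>` line segment, stroke `#000000` → engrave (S201, F2780). Machine vertices: (46.076,140.090) → (149.901,20.948). Open path.

**Shape 3** — `<path>` regular polygon, stroke `#ff00ff` → cut (S821, F1167). Machine vertices: (37.377,102.924) → (45.750,98.564) → (37.788,93.493) → (37.377,102.924). Closed: final G1 returns to the first vertex.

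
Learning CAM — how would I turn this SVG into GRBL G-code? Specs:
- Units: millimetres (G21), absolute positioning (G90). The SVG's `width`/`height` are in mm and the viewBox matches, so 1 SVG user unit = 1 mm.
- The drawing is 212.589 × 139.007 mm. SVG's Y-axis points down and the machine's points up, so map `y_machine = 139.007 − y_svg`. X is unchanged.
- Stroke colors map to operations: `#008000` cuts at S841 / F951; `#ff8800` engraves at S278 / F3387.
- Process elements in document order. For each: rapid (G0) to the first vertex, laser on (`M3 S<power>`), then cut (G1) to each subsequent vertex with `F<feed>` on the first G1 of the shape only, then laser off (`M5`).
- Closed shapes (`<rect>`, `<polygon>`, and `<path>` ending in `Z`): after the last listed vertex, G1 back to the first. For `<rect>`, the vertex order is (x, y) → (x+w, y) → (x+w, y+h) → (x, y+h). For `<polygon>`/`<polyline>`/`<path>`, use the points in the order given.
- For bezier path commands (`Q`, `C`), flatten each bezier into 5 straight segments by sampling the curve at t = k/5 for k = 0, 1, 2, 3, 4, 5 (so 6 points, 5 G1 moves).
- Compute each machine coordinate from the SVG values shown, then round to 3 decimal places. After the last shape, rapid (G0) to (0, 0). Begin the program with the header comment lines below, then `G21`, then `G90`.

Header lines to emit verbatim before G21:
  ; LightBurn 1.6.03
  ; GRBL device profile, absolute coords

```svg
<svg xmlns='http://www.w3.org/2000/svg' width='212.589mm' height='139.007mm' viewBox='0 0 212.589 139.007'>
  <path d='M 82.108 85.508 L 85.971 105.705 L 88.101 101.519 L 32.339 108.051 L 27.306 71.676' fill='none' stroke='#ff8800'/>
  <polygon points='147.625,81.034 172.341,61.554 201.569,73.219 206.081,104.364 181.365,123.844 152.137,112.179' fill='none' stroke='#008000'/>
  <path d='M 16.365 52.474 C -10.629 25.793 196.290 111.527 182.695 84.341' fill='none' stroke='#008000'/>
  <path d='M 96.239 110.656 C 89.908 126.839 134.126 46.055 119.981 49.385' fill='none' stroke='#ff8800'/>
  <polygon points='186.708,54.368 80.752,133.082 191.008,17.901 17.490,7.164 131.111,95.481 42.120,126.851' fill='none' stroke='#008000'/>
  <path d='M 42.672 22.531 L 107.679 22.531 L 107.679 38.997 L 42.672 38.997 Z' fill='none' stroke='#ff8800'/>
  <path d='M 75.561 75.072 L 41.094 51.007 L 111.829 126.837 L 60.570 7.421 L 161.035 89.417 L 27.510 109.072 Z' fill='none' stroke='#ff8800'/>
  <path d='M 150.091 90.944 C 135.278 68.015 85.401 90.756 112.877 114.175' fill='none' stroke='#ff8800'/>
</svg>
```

1 u = 1 mm; y_m = 139.007 − y.

[1] `<path>` open polyline, #ff8800→engrave S278 F3387: (82.108,53.499) → (85.971,33.302) → (88.101,37.488) → (32.339,30.956) → (27.306,67.331)

[2] `<polygon>` regular polygon, #008000→cut S841 F951: (147.625,57.973) → (172.341,77.453) → (201.569,65.788) → (206.081,34.643) → (181.365,15.163) → (152.137,26.828) → (147.625,57.973) (closed)

[3] `<path>` cubic bezier, #008000→cut S841 F951: (16.365,86.533) → (24.603,90.854) → (67.167,79.012) → (122.246,61.823) → (168.026,50.102) → (182.695,54.666)

[4] `<path>` cubic bezier, #ff8800→engrave S278 F3387: (96.239,28.351) → (97.635,28.829) → (105.935,43.886) → (115.911,64.832) → (122.336,82.975) → (119.981,89.622)

[5] `<polygon>` closed polygon, #008000→cut S841 F951: (186.708,84.639) → (80.752,5.925) → (191.008,121.106) → (17.490,131.843) → (131.111,43.526) → (42.120,12.156) → (186.708,84.639) (closed)

[6] `<path>` rectangle, #ff8800→engrave S278 F3387: (42.672,116.476) → (107.679,116.476) → (107.679,100.010) → (42.672,100.010) → (42.672,116.476) (closed)

[7] `<path>` closed polygon, #ff8800→engrave S278 F3387: (75.561,63.935) → (41.094,88.000) → (111.829,12.170) → (60.570,131.586) → (161.035,49.590) → (27.510,29.935) → (75.561,63.935) (closed)

[8] `<path>` cubic bezier, #ff8800→engrave S278 F3387: (150.091,48.063) → (137.895,56.700) → (122.679,56.536) → (109.841,49.730) → (104.774,38.442) → (112.877,24.832)

; LightBurn 1.6.03
; GRBL device profile, absolute coords
G21
G90
G0 X82.108 Y53.499
M3 S278
G1 X85.971 Y33.302 F3387
G1 X88.101 Y37.488
G1 X32.339 Y30.956
G1 X27.306 Y67.331
M5
G0 X147.625 Y57.973
M3 S841
G1 X172.341 Y77.453 F951
G1 X201.569 Y65.788
G1 X206.081 Y34.643
G1 X181.365 Y15.163
G1 X152.137 Y26.828
G1 X147.625 Y57.973
M5
G0 X16.365 Y86.533
M3 S841
G1 X24.603 Y90.854 F951
G1 X67.167 Y79.012
G1 X122.246 Y61.823
G1 X168.026 Y50.102
G1 X182.695 Y54.666
M5
G0 X96.239 Y28.351
M3 S278
G1 X97.635 Y28.829 F3387
G1 X105.935 Y43.886
G1 X115.911 Y64.832
G1 X122.336 Y82.975
G1 X119.981 Y89.622
M5
G0 X186.708 Y84.639
M3 S841
G1 X80.752 Y5.925 F951
G1 X191.008 Y121.106
G1 X17.490 Y131.843
G1 X131.111 Y43.526
G1 X42.120 Y12.156
G1 X186.708 Y84.639
M5
G0 X42.672 Y116.476
M3 S278
G1 X107.679 Y116.476 F3387
G1 X107.679 Y100.010
G1 X42.672 Y100.010
G1 X42.672 Y116.476
M5
G0 X75.561 Y63.935
M3 S278
G1 X41.094 Y88.000 F3387
G1 X111.829 Y12.170
G1 X60.570 Y131.586
G1 X161.035 Y49.590
G1 X27.510 Y29.935
G1 X75.561 Y63.935
M5
G0 X150.091 Y48.063
M3 S278
G1 X137.895 Y56.700 F3387
G1 X122.679 Y56.536
G1 X109.841 Y49.730
G1 X104.774 Y38.442
G1 X112.877 Y24.832
M5
G0 X0.000 Y0.000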